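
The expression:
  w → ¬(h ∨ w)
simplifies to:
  ¬w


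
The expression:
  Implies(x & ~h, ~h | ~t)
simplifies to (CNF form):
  True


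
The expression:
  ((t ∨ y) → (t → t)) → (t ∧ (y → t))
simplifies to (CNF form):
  t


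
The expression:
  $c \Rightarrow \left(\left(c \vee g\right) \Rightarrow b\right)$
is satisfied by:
  {b: True, c: False}
  {c: False, b: False}
  {c: True, b: True}


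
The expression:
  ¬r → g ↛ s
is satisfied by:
  {r: True, g: True, s: False}
  {r: True, g: False, s: False}
  {r: True, s: True, g: True}
  {r: True, s: True, g: False}
  {g: True, s: False, r: False}


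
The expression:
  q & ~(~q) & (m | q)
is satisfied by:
  {q: True}


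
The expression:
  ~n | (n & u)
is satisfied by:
  {u: True, n: False}
  {n: False, u: False}
  {n: True, u: True}


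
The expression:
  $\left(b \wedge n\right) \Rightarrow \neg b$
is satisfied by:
  {n: False, b: False}
  {b: True, n: False}
  {n: True, b: False}


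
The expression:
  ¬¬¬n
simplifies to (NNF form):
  ¬n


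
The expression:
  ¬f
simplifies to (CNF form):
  ¬f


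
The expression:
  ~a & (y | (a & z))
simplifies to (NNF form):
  y & ~a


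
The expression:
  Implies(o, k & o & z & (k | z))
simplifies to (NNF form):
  ~o | (k & z)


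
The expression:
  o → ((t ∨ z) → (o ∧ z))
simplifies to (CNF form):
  z ∨ ¬o ∨ ¬t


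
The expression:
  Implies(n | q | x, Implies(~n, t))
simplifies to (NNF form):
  n | t | (~q & ~x)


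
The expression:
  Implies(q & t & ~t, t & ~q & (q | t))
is always true.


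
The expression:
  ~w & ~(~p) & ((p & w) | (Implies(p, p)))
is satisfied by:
  {p: True, w: False}


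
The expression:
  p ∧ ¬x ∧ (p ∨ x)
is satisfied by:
  {p: True, x: False}


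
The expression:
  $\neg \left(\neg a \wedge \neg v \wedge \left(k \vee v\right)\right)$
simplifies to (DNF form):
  $a \vee v \vee \neg k$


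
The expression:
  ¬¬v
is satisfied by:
  {v: True}


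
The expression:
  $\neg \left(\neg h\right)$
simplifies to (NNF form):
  $h$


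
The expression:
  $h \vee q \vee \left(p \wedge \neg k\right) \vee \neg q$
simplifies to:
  $\text{True}$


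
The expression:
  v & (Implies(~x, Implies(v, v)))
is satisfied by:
  {v: True}


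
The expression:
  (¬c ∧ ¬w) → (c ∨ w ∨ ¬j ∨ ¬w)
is always true.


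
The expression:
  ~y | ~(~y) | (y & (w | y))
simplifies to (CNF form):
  True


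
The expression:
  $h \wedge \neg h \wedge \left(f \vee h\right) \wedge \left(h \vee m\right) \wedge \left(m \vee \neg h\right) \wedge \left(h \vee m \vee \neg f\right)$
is never true.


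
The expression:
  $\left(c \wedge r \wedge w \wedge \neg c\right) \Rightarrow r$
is always true.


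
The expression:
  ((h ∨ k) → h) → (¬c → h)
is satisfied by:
  {k: True, c: True, h: True}
  {k: True, c: True, h: False}
  {k: True, h: True, c: False}
  {k: True, h: False, c: False}
  {c: True, h: True, k: False}
  {c: True, h: False, k: False}
  {h: True, c: False, k: False}


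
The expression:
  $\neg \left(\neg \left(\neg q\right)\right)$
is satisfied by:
  {q: False}


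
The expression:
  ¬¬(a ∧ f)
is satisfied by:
  {a: True, f: True}


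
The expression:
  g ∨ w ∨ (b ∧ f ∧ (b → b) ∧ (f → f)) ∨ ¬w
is always true.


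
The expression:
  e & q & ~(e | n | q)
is never true.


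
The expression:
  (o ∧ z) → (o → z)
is always true.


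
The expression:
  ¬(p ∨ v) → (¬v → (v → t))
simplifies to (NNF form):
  True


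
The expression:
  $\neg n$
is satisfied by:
  {n: False}


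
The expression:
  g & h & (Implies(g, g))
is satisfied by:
  {h: True, g: True}


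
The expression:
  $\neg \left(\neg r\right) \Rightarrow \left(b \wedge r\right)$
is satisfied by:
  {b: True, r: False}
  {r: False, b: False}
  {r: True, b: True}


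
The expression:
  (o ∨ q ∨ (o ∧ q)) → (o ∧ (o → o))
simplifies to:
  o ∨ ¬q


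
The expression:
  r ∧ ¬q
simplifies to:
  r ∧ ¬q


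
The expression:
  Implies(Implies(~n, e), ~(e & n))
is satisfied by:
  {e: False, n: False}
  {n: True, e: False}
  {e: True, n: False}


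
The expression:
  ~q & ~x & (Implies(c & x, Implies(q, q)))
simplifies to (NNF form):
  ~q & ~x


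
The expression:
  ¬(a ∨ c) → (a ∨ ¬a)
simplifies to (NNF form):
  True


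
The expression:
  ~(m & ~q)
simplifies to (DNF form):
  q | ~m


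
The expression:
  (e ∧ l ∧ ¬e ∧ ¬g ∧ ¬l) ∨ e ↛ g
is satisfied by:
  {e: True, g: False}


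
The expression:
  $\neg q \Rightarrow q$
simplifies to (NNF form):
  $q$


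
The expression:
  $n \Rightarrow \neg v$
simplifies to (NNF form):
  $\neg n \vee \neg v$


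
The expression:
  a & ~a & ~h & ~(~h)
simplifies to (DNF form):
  False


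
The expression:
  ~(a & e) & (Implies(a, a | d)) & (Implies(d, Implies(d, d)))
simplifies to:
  ~a | ~e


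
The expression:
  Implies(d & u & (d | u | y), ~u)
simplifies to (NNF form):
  ~d | ~u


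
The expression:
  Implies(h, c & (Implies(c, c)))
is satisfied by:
  {c: True, h: False}
  {h: False, c: False}
  {h: True, c: True}


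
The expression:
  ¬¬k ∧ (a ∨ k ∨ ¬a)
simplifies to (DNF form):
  k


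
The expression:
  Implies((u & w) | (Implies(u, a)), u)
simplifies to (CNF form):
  u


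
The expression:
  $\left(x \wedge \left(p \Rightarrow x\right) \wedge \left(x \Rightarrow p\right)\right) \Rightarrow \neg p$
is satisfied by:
  {p: False, x: False}
  {x: True, p: False}
  {p: True, x: False}


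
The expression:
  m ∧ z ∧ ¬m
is never true.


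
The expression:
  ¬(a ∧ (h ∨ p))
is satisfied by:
  {h: False, a: False, p: False}
  {p: True, h: False, a: False}
  {h: True, p: False, a: False}
  {p: True, h: True, a: False}
  {a: True, p: False, h: False}


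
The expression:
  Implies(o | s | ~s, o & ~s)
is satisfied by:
  {o: True, s: False}


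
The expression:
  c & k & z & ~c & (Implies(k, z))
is never true.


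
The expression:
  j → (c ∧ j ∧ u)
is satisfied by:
  {c: True, u: True, j: False}
  {c: True, u: False, j: False}
  {u: True, c: False, j: False}
  {c: False, u: False, j: False}
  {j: True, c: True, u: True}


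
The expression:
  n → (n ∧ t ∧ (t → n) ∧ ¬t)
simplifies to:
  ¬n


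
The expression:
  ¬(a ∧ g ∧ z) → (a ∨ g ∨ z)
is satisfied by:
  {a: True, z: True, g: True}
  {a: True, z: True, g: False}
  {a: True, g: True, z: False}
  {a: True, g: False, z: False}
  {z: True, g: True, a: False}
  {z: True, g: False, a: False}
  {g: True, z: False, a: False}


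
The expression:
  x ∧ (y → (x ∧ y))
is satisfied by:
  {x: True}


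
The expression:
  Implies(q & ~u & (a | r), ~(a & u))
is always true.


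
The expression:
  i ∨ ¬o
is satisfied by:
  {i: True, o: False}
  {o: False, i: False}
  {o: True, i: True}


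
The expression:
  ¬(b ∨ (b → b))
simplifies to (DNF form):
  False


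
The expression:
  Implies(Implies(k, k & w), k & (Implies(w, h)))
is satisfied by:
  {h: True, k: True, w: False}
  {k: True, w: False, h: False}
  {h: True, w: True, k: True}


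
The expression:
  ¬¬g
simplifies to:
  g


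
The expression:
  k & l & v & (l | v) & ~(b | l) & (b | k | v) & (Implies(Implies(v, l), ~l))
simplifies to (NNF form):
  False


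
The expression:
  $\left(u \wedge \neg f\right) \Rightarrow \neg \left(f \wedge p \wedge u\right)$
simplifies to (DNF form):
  $\text{True}$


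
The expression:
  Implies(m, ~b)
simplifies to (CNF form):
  ~b | ~m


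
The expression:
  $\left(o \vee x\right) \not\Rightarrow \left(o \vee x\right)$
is never true.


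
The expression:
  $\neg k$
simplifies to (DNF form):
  $\neg k$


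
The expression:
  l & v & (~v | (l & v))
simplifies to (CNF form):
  l & v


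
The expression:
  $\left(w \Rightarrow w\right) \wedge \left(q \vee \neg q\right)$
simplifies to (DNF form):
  $\text{True}$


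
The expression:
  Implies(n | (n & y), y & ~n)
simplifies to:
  ~n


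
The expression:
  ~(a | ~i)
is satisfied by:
  {i: True, a: False}


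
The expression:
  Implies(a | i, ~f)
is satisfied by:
  {i: False, f: False, a: False}
  {a: True, i: False, f: False}
  {i: True, a: False, f: False}
  {a: True, i: True, f: False}
  {f: True, a: False, i: False}


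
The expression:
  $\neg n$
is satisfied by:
  {n: False}


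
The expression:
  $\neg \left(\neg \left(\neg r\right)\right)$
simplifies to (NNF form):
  $\neg r$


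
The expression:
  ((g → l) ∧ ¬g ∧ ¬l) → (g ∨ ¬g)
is always true.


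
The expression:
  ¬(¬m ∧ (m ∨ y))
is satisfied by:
  {m: True, y: False}
  {y: False, m: False}
  {y: True, m: True}


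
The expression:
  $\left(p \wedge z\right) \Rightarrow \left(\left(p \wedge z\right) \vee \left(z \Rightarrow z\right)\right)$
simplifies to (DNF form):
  $\text{True}$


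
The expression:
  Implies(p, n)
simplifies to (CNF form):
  n | ~p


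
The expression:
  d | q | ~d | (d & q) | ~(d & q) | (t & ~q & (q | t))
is always true.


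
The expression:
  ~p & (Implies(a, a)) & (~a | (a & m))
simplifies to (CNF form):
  ~p & (m | ~a)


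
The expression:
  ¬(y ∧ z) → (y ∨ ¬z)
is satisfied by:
  {y: True, z: False}
  {z: False, y: False}
  {z: True, y: True}


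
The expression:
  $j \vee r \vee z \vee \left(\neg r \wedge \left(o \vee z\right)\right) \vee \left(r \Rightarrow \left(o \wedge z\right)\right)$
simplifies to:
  $\text{True}$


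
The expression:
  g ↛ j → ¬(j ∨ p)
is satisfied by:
  {j: True, p: False, g: False}
  {p: False, g: False, j: False}
  {j: True, g: True, p: False}
  {g: True, p: False, j: False}
  {j: True, p: True, g: False}
  {p: True, j: False, g: False}
  {j: True, g: True, p: True}


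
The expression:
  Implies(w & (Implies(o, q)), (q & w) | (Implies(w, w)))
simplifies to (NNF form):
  True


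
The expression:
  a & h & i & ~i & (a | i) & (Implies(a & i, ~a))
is never true.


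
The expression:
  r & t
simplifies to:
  r & t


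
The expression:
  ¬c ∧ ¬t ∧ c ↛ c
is never true.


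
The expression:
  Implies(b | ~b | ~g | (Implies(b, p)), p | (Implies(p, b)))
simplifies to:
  True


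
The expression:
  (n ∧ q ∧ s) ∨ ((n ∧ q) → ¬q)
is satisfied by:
  {s: True, q: False, n: False}
  {s: False, q: False, n: False}
  {n: True, s: True, q: False}
  {n: True, s: False, q: False}
  {q: True, s: True, n: False}
  {q: True, s: False, n: False}
  {q: True, n: True, s: True}


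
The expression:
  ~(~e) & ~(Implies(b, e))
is never true.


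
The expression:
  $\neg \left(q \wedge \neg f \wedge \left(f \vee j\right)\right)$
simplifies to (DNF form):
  $f \vee \neg j \vee \neg q$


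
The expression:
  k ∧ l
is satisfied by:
  {k: True, l: True}


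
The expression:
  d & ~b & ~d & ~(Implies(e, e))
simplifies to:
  False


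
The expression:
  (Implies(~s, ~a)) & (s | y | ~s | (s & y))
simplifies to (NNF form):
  s | ~a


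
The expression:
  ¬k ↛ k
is always true.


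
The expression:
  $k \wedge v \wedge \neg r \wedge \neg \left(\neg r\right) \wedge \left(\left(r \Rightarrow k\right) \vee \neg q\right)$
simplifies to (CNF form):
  $\text{False}$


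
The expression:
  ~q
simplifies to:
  ~q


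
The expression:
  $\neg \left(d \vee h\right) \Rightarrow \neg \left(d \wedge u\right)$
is always true.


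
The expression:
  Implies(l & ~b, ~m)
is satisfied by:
  {b: True, l: False, m: False}
  {l: False, m: False, b: False}
  {b: True, m: True, l: False}
  {m: True, l: False, b: False}
  {b: True, l: True, m: False}
  {l: True, b: False, m: False}
  {b: True, m: True, l: True}


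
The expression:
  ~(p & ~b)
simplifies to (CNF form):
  b | ~p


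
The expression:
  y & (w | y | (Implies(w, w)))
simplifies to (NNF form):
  y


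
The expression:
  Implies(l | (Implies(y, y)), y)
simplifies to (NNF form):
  y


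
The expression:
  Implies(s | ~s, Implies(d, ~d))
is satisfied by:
  {d: False}


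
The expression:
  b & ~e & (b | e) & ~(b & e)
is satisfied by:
  {b: True, e: False}


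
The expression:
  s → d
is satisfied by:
  {d: True, s: False}
  {s: False, d: False}
  {s: True, d: True}


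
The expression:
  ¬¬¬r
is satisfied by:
  {r: False}


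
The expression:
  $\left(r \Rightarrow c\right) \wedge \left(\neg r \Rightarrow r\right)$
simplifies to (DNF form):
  $c \wedge r$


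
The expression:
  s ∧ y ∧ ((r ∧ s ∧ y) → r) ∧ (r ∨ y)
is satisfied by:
  {s: True, y: True}


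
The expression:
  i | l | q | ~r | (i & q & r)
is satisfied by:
  {i: True, q: True, l: True, r: False}
  {i: True, q: True, l: False, r: False}
  {i: True, l: True, q: False, r: False}
  {i: True, l: False, q: False, r: False}
  {q: True, l: True, i: False, r: False}
  {q: True, i: False, l: False, r: False}
  {q: False, l: True, i: False, r: False}
  {q: False, i: False, l: False, r: False}
  {i: True, r: True, q: True, l: True}
  {i: True, r: True, q: True, l: False}
  {i: True, r: True, l: True, q: False}
  {i: True, r: True, l: False, q: False}
  {r: True, q: True, l: True, i: False}
  {r: True, q: True, l: False, i: False}
  {r: True, l: True, q: False, i: False}


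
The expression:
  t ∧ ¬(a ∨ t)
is never true.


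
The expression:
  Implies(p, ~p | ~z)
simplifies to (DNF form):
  ~p | ~z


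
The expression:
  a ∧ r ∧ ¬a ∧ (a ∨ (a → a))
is never true.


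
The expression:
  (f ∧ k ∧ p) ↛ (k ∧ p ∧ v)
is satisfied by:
  {p: True, f: True, k: True, v: False}


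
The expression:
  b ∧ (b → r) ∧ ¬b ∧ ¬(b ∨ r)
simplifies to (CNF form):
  False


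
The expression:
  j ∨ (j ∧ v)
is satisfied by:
  {j: True}


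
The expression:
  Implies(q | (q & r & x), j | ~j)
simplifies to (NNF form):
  True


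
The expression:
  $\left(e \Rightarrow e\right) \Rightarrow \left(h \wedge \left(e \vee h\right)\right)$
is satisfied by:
  {h: True}


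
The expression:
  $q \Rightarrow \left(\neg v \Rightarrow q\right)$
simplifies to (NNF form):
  $\text{True}$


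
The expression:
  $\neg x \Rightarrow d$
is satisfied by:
  {x: True, d: True}
  {x: True, d: False}
  {d: True, x: False}


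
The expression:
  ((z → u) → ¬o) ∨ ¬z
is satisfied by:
  {u: False, z: False, o: False}
  {o: True, u: False, z: False}
  {z: True, u: False, o: False}
  {o: True, z: True, u: False}
  {u: True, o: False, z: False}
  {o: True, u: True, z: False}
  {z: True, u: True, o: False}


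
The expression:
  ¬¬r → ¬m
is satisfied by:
  {m: False, r: False}
  {r: True, m: False}
  {m: True, r: False}


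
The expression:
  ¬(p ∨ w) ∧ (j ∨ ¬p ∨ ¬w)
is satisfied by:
  {p: False, w: False}


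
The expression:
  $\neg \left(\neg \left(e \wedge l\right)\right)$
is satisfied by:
  {e: True, l: True}


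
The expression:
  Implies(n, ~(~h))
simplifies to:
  h | ~n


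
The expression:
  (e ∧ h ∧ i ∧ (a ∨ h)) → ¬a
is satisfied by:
  {h: False, e: False, a: False, i: False}
  {i: True, h: False, e: False, a: False}
  {a: True, h: False, e: False, i: False}
  {i: True, a: True, h: False, e: False}
  {e: True, i: False, h: False, a: False}
  {i: True, e: True, h: False, a: False}
  {a: True, e: True, i: False, h: False}
  {i: True, a: True, e: True, h: False}
  {h: True, a: False, e: False, i: False}
  {i: True, h: True, a: False, e: False}
  {a: True, h: True, i: False, e: False}
  {i: True, a: True, h: True, e: False}
  {e: True, h: True, a: False, i: False}
  {i: True, e: True, h: True, a: False}
  {a: True, e: True, h: True, i: False}


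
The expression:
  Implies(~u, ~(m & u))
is always true.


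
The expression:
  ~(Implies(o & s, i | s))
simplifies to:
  False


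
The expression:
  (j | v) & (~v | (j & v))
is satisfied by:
  {j: True}


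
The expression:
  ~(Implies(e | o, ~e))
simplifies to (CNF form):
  e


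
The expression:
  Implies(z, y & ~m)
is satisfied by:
  {y: True, z: False, m: False}
  {y: False, z: False, m: False}
  {m: True, y: True, z: False}
  {m: True, y: False, z: False}
  {z: True, y: True, m: False}


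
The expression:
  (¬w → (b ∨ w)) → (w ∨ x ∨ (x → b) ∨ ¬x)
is always true.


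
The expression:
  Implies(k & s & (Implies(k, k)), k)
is always true.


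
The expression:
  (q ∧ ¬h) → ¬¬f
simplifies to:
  f ∨ h ∨ ¬q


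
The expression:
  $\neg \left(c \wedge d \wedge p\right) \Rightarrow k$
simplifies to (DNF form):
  $k \vee \left(c \wedge d \wedge p\right)$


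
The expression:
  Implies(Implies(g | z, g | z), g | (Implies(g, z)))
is always true.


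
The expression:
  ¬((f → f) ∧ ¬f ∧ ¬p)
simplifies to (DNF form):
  f ∨ p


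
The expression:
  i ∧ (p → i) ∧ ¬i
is never true.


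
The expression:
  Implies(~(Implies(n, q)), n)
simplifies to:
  True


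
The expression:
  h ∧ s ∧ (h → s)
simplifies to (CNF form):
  h ∧ s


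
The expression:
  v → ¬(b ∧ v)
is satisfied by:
  {v: False, b: False}
  {b: True, v: False}
  {v: True, b: False}


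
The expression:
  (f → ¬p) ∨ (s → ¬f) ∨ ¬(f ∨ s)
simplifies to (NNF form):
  ¬f ∨ ¬p ∨ ¬s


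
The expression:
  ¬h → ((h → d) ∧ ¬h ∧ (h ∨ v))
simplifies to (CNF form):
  h ∨ v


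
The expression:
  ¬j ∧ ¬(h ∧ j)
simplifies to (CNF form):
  ¬j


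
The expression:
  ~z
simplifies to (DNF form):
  ~z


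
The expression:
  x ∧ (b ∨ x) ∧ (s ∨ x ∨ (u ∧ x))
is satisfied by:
  {x: True}


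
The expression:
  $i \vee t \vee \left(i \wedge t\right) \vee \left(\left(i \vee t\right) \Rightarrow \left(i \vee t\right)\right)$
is always true.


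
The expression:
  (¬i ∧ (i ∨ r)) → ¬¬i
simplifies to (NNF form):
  i ∨ ¬r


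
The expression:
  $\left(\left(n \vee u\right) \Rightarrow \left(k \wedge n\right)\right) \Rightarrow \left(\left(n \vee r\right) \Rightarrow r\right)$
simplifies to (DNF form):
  $r \vee \neg k \vee \neg n$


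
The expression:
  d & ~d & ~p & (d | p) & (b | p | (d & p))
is never true.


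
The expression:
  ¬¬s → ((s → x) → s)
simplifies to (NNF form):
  True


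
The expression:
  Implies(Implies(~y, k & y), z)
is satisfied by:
  {z: True, y: False}
  {y: False, z: False}
  {y: True, z: True}


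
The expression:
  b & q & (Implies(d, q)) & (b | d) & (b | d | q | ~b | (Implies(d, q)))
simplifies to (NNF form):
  b & q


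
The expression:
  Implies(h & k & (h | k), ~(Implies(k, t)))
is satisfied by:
  {h: False, k: False, t: False}
  {t: True, h: False, k: False}
  {k: True, h: False, t: False}
  {t: True, k: True, h: False}
  {h: True, t: False, k: False}
  {t: True, h: True, k: False}
  {k: True, h: True, t: False}


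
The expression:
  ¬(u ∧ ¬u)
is always true.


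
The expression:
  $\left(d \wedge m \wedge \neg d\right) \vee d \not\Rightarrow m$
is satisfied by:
  {d: True, m: False}


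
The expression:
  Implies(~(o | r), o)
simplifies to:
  o | r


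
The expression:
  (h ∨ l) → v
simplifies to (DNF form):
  v ∨ (¬h ∧ ¬l)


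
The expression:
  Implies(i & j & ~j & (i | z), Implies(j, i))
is always true.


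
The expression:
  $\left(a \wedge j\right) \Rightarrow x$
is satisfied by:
  {x: True, a: False, j: False}
  {a: False, j: False, x: False}
  {j: True, x: True, a: False}
  {j: True, a: False, x: False}
  {x: True, a: True, j: False}
  {a: True, x: False, j: False}
  {j: True, a: True, x: True}


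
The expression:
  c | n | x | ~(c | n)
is always true.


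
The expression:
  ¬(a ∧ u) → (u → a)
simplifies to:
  a ∨ ¬u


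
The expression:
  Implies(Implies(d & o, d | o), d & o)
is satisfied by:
  {d: True, o: True}


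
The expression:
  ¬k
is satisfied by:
  {k: False}


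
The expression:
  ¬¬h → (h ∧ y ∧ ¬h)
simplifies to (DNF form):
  ¬h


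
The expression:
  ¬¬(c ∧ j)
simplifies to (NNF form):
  c ∧ j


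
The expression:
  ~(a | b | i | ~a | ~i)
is never true.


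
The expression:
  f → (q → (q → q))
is always true.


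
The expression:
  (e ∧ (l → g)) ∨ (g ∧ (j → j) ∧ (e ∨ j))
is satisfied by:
  {e: True, j: True, g: True, l: False}
  {e: True, g: True, l: False, j: False}
  {e: True, j: True, g: True, l: True}
  {e: True, g: True, l: True, j: False}
  {e: True, j: True, l: False, g: False}
  {e: True, l: False, g: False, j: False}
  {j: True, g: True, l: False, e: False}
  {j: True, g: True, l: True, e: False}


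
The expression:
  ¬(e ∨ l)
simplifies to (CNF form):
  ¬e ∧ ¬l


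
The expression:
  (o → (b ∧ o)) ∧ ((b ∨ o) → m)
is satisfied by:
  {m: True, b: False, o: False}
  {b: False, o: False, m: False}
  {m: True, b: True, o: False}
  {m: True, o: True, b: True}


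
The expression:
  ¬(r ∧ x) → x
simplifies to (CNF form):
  x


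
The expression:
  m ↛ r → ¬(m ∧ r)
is always true.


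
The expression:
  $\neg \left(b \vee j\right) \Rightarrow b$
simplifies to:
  $b \vee j$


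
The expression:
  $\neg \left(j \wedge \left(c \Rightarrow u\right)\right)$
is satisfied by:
  {c: True, j: False, u: False}
  {c: False, j: False, u: False}
  {u: True, c: True, j: False}
  {u: True, c: False, j: False}
  {j: True, c: True, u: False}


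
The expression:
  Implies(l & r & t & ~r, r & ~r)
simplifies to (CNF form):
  True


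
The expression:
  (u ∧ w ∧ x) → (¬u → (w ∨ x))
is always true.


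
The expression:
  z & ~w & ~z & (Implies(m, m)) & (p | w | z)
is never true.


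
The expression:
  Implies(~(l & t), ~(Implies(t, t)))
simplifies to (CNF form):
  l & t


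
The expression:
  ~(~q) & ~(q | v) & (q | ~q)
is never true.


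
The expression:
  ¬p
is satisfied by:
  {p: False}


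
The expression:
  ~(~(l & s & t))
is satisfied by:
  {t: True, s: True, l: True}


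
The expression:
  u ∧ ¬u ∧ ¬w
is never true.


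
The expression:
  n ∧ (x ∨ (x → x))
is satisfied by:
  {n: True}


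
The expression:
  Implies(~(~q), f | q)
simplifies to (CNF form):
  True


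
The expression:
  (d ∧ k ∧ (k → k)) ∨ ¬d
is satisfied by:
  {k: True, d: False}
  {d: False, k: False}
  {d: True, k: True}


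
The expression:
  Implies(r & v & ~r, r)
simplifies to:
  True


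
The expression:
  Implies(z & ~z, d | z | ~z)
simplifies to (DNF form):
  True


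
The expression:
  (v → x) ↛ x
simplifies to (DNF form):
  ¬v ∧ ¬x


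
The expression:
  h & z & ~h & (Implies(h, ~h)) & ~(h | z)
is never true.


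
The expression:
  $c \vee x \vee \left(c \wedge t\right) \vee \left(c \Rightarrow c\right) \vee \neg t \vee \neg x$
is always true.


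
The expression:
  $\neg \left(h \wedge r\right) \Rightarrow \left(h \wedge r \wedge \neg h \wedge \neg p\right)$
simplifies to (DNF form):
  $h \wedge r$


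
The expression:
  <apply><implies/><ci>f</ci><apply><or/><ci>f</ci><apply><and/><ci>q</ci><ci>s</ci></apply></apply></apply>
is always true.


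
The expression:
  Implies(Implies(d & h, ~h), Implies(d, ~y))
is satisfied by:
  {h: True, d: False, y: False}
  {h: False, d: False, y: False}
  {y: True, h: True, d: False}
  {y: True, h: False, d: False}
  {d: True, h: True, y: False}
  {d: True, h: False, y: False}
  {d: True, y: True, h: True}


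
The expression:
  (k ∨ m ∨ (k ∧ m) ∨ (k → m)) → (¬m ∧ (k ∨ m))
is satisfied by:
  {k: True, m: False}


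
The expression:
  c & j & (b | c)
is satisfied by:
  {c: True, j: True}


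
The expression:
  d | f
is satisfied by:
  {d: True, f: True}
  {d: True, f: False}
  {f: True, d: False}


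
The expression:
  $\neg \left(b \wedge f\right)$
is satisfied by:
  {b: False, f: False}
  {f: True, b: False}
  {b: True, f: False}


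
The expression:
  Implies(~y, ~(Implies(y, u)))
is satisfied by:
  {y: True}


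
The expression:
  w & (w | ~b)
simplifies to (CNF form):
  w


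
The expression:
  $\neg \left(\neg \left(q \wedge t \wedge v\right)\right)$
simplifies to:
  $q \wedge t \wedge v$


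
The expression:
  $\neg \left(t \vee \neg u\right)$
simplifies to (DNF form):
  $u \wedge \neg t$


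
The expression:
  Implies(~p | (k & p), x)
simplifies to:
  x | (p & ~k)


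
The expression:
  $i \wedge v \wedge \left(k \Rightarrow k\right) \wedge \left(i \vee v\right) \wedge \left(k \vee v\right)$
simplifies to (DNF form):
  $i \wedge v$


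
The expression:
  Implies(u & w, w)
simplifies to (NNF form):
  True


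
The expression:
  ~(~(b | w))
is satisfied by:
  {b: True, w: True}
  {b: True, w: False}
  {w: True, b: False}


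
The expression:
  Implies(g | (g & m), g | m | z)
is always true.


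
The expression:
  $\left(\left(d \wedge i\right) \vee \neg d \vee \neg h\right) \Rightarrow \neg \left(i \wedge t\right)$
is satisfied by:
  {t: False, i: False}
  {i: True, t: False}
  {t: True, i: False}


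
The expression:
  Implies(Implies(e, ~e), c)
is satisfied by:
  {c: True, e: True}
  {c: True, e: False}
  {e: True, c: False}


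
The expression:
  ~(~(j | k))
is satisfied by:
  {k: True, j: True}
  {k: True, j: False}
  {j: True, k: False}


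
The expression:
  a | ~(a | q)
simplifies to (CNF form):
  a | ~q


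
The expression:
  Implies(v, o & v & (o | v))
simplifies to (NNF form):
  o | ~v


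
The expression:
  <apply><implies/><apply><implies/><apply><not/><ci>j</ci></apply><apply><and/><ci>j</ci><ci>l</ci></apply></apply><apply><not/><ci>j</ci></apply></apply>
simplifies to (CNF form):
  <apply><not/><ci>j</ci></apply>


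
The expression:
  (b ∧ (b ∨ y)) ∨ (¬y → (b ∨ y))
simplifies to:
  b ∨ y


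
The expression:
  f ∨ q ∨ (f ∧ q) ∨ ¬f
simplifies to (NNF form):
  True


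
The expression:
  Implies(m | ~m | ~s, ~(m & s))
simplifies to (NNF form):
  ~m | ~s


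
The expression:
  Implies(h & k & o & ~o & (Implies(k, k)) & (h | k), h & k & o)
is always true.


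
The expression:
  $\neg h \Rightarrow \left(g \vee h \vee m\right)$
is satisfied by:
  {m: True, h: True, g: True}
  {m: True, h: True, g: False}
  {m: True, g: True, h: False}
  {m: True, g: False, h: False}
  {h: True, g: True, m: False}
  {h: True, g: False, m: False}
  {g: True, h: False, m: False}


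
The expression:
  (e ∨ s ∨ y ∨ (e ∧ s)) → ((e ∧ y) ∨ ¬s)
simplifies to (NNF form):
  (e ∧ y) ∨ ¬s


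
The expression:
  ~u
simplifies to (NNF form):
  ~u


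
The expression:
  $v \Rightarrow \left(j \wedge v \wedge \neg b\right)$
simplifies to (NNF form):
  $\left(j \wedge \neg b\right) \vee \neg v$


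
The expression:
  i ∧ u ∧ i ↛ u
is never true.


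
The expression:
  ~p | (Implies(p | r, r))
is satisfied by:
  {r: True, p: False}
  {p: False, r: False}
  {p: True, r: True}


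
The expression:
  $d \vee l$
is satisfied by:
  {d: True, l: True}
  {d: True, l: False}
  {l: True, d: False}


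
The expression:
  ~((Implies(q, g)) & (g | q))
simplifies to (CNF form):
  ~g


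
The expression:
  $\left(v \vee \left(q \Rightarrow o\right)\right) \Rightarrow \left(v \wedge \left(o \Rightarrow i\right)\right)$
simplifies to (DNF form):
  $\left(i \wedge v\right) \vee \left(q \wedge \neg o\right) \vee \left(v \wedge \neg o\right)$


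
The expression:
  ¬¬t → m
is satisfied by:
  {m: True, t: False}
  {t: False, m: False}
  {t: True, m: True}


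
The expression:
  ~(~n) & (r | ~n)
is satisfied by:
  {r: True, n: True}


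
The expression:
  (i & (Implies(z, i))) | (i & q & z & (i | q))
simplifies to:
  i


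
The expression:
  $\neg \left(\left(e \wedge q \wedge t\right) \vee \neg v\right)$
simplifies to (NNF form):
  $v \wedge \left(\neg e \vee \neg q \vee \neg t\right)$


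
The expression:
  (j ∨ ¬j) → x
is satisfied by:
  {x: True}


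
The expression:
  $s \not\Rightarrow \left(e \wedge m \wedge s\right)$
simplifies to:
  $s \wedge \left(\neg e \vee \neg m\right)$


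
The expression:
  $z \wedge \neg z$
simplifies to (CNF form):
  $\text{False}$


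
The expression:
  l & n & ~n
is never true.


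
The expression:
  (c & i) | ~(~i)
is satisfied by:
  {i: True}


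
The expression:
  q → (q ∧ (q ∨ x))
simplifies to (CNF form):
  True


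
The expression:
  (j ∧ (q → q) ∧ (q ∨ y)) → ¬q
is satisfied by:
  {q: False, j: False}
  {j: True, q: False}
  {q: True, j: False}


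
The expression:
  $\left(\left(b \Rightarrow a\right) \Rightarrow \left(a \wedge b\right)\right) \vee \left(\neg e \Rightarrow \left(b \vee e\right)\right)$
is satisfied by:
  {b: True, e: True}
  {b: True, e: False}
  {e: True, b: False}


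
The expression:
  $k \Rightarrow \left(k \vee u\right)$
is always true.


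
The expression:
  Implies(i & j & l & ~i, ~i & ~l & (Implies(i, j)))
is always true.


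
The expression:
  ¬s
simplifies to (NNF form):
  ¬s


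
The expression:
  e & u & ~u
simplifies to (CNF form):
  False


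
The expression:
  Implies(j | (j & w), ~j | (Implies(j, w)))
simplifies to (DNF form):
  w | ~j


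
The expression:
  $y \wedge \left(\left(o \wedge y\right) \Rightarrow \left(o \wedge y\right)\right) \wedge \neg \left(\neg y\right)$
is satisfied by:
  {y: True}


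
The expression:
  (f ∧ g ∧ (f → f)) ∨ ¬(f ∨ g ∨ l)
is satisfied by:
  {g: True, f: True, l: False}
  {g: True, f: True, l: True}
  {l: False, f: False, g: False}


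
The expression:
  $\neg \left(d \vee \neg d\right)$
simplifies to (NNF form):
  $\text{False}$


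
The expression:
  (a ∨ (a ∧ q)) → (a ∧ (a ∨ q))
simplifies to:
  True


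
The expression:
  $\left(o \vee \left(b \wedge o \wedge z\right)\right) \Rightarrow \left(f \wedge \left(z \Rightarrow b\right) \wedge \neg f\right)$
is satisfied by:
  {o: False}


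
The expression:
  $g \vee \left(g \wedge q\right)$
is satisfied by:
  {g: True}


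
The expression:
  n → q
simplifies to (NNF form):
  q ∨ ¬n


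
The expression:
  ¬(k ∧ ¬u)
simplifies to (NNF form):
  u ∨ ¬k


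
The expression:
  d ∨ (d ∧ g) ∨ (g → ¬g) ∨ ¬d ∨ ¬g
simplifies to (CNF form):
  True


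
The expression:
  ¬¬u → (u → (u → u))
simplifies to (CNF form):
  True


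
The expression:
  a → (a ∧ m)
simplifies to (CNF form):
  m ∨ ¬a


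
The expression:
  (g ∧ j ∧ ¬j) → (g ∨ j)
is always true.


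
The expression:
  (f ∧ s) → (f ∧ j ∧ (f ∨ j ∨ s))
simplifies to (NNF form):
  j ∨ ¬f ∨ ¬s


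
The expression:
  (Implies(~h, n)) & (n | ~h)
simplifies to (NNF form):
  n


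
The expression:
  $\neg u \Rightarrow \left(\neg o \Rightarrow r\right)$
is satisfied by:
  {r: True, o: True, u: True}
  {r: True, o: True, u: False}
  {r: True, u: True, o: False}
  {r: True, u: False, o: False}
  {o: True, u: True, r: False}
  {o: True, u: False, r: False}
  {u: True, o: False, r: False}


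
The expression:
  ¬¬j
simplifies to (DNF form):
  j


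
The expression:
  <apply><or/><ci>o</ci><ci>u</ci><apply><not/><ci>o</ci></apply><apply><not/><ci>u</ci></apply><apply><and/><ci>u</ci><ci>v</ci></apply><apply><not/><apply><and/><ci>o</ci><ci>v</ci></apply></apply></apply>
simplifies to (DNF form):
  <true/>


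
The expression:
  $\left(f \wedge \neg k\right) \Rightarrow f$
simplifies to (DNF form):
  $\text{True}$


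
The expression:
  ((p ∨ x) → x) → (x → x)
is always true.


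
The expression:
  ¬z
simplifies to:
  ¬z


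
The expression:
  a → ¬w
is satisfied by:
  {w: False, a: False}
  {a: True, w: False}
  {w: True, a: False}


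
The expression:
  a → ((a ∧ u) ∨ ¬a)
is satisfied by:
  {u: True, a: False}
  {a: False, u: False}
  {a: True, u: True}


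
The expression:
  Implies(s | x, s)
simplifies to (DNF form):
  s | ~x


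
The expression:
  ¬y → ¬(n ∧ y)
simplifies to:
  True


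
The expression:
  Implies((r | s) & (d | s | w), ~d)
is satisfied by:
  {r: False, d: False, s: False}
  {s: True, r: False, d: False}
  {r: True, s: False, d: False}
  {s: True, r: True, d: False}
  {d: True, s: False, r: False}


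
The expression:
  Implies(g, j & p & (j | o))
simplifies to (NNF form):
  ~g | (j & p)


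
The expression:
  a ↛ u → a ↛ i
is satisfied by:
  {u: True, a: False, i: False}
  {u: False, a: False, i: False}
  {i: True, u: True, a: False}
  {i: True, u: False, a: False}
  {a: True, u: True, i: False}
  {a: True, u: False, i: False}
  {a: True, i: True, u: True}


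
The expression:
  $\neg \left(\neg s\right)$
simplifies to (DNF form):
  $s$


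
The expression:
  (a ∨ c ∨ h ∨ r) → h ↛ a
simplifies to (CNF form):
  ¬a ∧ (h ∨ ¬c) ∧ (h ∨ ¬r)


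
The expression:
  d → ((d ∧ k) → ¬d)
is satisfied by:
  {k: False, d: False}
  {d: True, k: False}
  {k: True, d: False}


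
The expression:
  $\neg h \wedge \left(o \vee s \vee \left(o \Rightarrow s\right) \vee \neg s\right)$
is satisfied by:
  {h: False}


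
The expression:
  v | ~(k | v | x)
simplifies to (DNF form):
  v | (~k & ~x)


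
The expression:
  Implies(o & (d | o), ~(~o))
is always true.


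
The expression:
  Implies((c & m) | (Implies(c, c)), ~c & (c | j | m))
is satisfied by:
  {m: True, j: True, c: False}
  {m: True, j: False, c: False}
  {j: True, m: False, c: False}


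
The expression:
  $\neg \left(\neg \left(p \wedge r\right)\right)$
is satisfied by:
  {r: True, p: True}


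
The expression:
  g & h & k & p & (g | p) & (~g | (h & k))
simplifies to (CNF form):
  g & h & k & p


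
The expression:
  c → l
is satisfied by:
  {l: True, c: False}
  {c: False, l: False}
  {c: True, l: True}


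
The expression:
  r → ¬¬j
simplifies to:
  j ∨ ¬r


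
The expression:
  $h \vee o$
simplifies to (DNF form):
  $h \vee o$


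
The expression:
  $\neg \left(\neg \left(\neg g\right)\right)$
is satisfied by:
  {g: False}


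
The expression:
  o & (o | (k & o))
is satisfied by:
  {o: True}


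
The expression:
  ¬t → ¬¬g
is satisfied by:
  {t: True, g: True}
  {t: True, g: False}
  {g: True, t: False}


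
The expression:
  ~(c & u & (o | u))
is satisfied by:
  {u: False, c: False}
  {c: True, u: False}
  {u: True, c: False}


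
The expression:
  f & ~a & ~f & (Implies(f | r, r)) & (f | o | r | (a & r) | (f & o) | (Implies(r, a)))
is never true.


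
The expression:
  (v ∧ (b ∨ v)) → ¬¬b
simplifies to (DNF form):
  b ∨ ¬v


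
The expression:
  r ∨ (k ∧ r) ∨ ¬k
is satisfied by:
  {r: True, k: False}
  {k: False, r: False}
  {k: True, r: True}


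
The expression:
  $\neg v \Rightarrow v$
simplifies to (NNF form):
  $v$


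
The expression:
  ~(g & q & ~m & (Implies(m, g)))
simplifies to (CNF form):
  m | ~g | ~q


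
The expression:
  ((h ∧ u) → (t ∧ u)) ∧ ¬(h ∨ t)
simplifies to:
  ¬h ∧ ¬t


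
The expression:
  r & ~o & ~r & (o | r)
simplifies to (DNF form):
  False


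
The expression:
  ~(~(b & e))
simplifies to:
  b & e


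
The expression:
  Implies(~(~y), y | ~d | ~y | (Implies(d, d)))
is always true.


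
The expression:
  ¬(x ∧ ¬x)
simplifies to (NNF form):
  True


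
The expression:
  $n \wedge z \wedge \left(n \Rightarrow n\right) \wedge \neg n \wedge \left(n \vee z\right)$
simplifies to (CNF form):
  $\text{False}$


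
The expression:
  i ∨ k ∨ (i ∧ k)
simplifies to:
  i ∨ k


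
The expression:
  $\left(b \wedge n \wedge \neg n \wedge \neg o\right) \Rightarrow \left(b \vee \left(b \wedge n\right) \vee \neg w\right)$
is always true.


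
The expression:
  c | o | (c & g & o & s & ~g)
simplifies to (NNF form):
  c | o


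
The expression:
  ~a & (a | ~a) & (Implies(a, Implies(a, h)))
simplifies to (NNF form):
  ~a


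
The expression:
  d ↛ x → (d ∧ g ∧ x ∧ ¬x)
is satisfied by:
  {x: True, d: False}
  {d: False, x: False}
  {d: True, x: True}


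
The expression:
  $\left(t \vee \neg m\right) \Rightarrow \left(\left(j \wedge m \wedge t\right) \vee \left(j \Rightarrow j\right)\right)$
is always true.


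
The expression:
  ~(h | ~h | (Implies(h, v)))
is never true.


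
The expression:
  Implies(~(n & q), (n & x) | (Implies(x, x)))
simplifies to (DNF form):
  True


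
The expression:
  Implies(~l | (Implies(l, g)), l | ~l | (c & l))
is always true.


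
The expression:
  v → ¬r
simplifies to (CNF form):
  ¬r ∨ ¬v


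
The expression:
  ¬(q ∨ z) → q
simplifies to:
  q ∨ z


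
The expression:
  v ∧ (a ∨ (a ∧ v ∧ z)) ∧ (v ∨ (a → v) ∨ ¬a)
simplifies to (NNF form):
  a ∧ v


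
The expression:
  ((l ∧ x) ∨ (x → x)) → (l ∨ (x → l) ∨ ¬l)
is always true.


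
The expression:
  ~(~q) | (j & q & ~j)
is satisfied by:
  {q: True}


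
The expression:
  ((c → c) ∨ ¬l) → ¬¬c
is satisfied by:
  {c: True}


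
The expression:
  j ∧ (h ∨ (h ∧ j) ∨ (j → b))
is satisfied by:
  {b: True, h: True, j: True}
  {b: True, j: True, h: False}
  {h: True, j: True, b: False}


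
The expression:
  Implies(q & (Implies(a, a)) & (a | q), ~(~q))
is always true.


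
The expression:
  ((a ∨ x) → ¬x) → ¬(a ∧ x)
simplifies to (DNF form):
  True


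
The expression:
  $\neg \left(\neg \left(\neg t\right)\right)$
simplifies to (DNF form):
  $\neg t$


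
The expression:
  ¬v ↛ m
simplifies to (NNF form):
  m ∨ ¬v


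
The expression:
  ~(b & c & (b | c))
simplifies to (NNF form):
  ~b | ~c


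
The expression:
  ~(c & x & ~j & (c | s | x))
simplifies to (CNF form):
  j | ~c | ~x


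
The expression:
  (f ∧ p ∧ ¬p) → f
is always true.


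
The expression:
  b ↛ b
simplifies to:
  False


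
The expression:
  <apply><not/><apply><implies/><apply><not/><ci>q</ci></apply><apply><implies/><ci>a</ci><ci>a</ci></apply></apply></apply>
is never true.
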